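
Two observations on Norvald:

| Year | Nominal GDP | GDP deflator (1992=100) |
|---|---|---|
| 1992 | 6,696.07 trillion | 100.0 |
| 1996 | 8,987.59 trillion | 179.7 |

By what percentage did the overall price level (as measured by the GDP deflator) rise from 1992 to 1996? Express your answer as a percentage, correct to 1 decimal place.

79.7%

Price-level change = 179.7 / 100.0 − 1 = 0.7970.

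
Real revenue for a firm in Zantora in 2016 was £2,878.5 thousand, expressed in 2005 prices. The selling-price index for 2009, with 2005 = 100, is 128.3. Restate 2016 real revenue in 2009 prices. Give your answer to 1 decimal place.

£3,693.1 thousand

Real revenue in 2009 prices = Real revenue in 2005 prices × (P_2009/P_2005) = 2878.5 × 1.283 = 3693.12.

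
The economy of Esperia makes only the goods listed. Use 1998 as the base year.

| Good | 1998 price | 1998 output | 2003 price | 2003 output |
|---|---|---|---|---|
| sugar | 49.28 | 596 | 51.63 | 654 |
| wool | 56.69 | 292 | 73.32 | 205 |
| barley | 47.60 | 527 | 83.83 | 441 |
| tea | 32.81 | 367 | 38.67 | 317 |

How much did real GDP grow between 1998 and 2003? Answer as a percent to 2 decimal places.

-9.40%

Real GDP 1998 = Nominal GDP 1998 = 49.28·596 + 56.69·292 + 47.60·527 + 32.81·367 = 83050.83.
Real GDP 2003 (at 1998 prices) = 49.28·654 + 56.69·205 + 47.60·441 + 32.81·317 = 75242.94.
Real growth = 75242.94/83050.83 − 1 = -0.0940.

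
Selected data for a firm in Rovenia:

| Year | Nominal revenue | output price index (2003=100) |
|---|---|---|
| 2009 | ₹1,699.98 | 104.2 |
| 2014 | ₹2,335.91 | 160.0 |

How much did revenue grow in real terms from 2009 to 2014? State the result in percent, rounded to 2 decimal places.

-10.51%

Deflate each year: 2009 → 1699.98/1.042 = 1631.46; 2014 → 2335.91/1.600 = 1459.94.
So real revenue changed by 1459.94/1631.46 − 1 = -0.1051, i.e. -10.51%.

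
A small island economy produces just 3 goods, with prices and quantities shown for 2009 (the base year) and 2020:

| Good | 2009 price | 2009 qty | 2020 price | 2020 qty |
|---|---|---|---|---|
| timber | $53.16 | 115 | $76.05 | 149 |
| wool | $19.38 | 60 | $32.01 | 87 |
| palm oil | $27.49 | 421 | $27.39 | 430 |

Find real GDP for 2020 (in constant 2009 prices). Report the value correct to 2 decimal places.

$21427.60

Real GDP 2020 = Σ (p_2009 × q_2020) = 53.16·149 + 19.38·87 + 27.49·430 = 21427.60.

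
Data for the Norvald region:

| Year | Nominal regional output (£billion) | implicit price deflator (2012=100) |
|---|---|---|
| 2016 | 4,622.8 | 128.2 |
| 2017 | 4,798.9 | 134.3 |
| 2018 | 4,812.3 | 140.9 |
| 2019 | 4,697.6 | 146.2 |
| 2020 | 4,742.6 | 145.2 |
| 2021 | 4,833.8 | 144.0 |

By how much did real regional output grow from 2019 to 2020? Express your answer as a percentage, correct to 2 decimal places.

1.65%

Real regional output 2019 = 4697.6/1.462 = 3213.13.
Real regional output 2020 = 4742.6/1.452 = 3266.25.
Change = 3266.25/3213.13 − 1 = 0.0165.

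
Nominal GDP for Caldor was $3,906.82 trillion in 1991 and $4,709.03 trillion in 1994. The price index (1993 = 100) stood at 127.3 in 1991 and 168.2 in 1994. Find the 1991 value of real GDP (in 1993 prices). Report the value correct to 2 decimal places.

Real GDP = Nominal / (price index/100) = 3906.82 / 1.273 = 3068.99.

$3,068.99 trillion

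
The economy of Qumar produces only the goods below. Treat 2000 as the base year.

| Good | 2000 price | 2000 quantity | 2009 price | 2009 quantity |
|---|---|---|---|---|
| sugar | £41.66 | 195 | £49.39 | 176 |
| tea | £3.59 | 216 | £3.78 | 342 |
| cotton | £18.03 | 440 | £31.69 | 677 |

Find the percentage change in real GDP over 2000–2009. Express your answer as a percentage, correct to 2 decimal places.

Real GDP 2000 = Nominal GDP 2000 = 41.66·195 + 3.59·216 + 18.03·440 = 16832.34.
Real GDP 2009 (at 2000 prices) = 41.66·176 + 3.59·342 + 18.03·677 = 20766.25.
Real growth = 20766.25/16832.34 − 1 = 0.2337.

23.37%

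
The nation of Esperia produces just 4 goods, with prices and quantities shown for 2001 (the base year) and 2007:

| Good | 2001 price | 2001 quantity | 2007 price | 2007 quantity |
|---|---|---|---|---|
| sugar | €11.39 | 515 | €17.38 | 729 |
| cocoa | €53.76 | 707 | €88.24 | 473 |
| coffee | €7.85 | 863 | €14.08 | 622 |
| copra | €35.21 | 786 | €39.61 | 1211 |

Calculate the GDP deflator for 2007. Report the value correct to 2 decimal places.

Nominal GDP 2007 = 17.38·729 + 88.24·473 + 14.08·622 + 39.61·1211 = 111133.01.
Real GDP 2007 (at 2001 prices) = 11.39·729 + 53.76·473 + 7.85·622 + 35.21·1211 = 81253.80.
Deflator = Nominal/Real × 100 = 111133.01/81253.80 × 100 = 136.773.

136.77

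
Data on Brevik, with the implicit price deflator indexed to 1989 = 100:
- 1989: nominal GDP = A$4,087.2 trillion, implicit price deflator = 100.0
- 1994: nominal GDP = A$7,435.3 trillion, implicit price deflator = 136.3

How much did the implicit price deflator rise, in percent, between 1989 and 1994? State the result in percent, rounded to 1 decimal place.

36.3%

Price-level change = 136.3 / 100.0 − 1 = 0.3630.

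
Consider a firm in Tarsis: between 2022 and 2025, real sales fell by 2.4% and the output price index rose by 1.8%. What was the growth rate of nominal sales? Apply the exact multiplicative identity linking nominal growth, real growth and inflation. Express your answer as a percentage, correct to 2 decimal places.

(1 + g_nom) = (1 + g_real)(1 + π) = 0.9760 × 1.0180 = 0.99357.

-0.64%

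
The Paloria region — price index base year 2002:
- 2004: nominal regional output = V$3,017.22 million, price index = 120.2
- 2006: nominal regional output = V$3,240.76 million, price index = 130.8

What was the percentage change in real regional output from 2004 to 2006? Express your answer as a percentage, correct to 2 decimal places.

Real regional output 2004 = 3017.22 / 1.202 = 2510.17.
Real regional output 2006 = 3240.76 / 1.308 = 2477.65.
Real growth = 2477.65 / 2510.17 − 1 = -0.0130.

-1.30%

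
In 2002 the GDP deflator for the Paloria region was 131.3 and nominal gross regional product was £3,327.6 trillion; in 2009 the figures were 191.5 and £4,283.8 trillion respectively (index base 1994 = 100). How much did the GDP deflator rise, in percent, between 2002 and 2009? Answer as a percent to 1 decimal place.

45.8%

Price-level change = 191.5 / 131.3 − 1 = 0.4585.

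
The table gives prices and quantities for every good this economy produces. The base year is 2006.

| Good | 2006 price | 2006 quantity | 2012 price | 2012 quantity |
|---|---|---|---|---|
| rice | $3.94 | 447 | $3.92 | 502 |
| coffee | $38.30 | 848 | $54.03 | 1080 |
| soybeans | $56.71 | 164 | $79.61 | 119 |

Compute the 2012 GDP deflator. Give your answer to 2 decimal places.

139.34

Nominal GDP 2012 = 3.92·502 + 54.03·1080 + 79.61·119 = 69793.83.
Real GDP 2012 (at 2006 prices) = 3.94·502 + 38.30·1080 + 56.71·119 = 50090.37.
Deflator = Nominal/Real × 100 = 69793.83/50090.37 × 100 = 139.336.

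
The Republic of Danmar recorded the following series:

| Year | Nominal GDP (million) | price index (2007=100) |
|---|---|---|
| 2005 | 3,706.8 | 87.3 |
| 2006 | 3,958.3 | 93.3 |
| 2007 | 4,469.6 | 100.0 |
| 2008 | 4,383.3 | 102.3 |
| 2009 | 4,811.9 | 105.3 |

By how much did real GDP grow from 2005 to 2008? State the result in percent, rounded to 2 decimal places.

0.91%

Real GDP 2005 = 3706.8/0.873 = 4246.05.
Real GDP 2008 = 4383.3/1.023 = 4284.75.
Change = 4284.75/4246.05 − 1 = 0.0091.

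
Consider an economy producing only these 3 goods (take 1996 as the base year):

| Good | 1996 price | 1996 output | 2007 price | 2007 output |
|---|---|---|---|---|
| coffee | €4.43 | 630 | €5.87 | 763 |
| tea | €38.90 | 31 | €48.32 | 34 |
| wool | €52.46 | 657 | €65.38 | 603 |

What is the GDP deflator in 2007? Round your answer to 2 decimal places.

Nominal GDP 2007 = 5.87·763 + 48.32·34 + 65.38·603 = 45545.83.
Real GDP 2007 (at 1996 prices) = 4.43·763 + 38.90·34 + 52.46·603 = 36336.07.
Deflator = Nominal/Real × 100 = 45545.83/36336.07 × 100 = 125.346.

125.35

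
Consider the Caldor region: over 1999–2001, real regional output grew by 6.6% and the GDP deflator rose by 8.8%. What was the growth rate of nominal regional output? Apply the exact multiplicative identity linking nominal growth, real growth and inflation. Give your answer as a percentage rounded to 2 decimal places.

15.98%

(1 + g_nom) = (1 + g_real)(1 + π) = 1.0660 × 1.0880 = 1.15981.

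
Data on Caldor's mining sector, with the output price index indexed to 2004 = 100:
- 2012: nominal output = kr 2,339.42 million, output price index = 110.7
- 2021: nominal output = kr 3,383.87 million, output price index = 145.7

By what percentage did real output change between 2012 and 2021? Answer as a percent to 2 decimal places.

9.90%

Deflate each year: 2012 → 2339.42/1.107 = 2113.30; 2021 → 3383.87/1.457 = 2322.49.
So real output changed by 2322.49/2113.30 − 1 = 0.0990, i.e. 9.90%.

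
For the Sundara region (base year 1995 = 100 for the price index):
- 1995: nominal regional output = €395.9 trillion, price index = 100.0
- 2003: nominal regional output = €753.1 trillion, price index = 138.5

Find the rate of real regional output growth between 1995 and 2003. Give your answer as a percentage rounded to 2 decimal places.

Deflate each year: 1995 → 395.9/1.000 = 395.90; 2003 → 753.1/1.385 = 543.75.
So real regional output changed by 543.75/395.90 − 1 = 0.3735, i.e. 37.35%.

37.35%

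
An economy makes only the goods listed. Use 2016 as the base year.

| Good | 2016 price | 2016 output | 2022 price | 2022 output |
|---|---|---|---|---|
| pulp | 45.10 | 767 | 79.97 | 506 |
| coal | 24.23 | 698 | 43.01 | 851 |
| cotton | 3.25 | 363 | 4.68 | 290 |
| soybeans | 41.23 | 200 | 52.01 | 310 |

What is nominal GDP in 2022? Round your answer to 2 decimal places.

Nominal GDP 2022 = Σ (p_2022 × q_2022) = 79.97·506 + 43.01·851 + 4.68·290 + 52.01·310 = 94546.63.

94546.63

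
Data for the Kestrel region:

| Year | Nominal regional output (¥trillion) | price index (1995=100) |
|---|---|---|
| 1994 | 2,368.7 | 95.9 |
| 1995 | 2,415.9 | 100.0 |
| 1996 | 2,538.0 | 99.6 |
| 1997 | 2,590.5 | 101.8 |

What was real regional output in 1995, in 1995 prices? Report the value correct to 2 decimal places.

¥2,415.90 trillion

Real regional output 1995 = 2415.9 / 1.000 = 2415.90.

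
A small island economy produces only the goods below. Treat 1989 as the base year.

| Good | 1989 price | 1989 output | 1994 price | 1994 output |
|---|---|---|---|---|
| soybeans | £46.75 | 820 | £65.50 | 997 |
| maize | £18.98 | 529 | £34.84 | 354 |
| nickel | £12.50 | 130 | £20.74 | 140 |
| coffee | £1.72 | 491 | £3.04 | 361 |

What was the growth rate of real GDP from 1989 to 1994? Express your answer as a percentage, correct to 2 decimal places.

Real GDP 1989 = Nominal GDP 1989 = 46.75·820 + 18.98·529 + 12.50·130 + 1.72·491 = 50844.94.
Real GDP 1994 (at 1989 prices) = 46.75·997 + 18.98·354 + 12.50·140 + 1.72·361 = 55699.59.
Real growth = 55699.59/50844.94 − 1 = 0.0955.

9.55%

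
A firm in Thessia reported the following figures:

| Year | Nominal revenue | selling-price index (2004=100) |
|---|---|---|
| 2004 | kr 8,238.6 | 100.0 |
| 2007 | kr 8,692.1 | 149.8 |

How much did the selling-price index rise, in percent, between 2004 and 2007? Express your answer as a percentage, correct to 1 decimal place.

Price-level change = 149.8 / 100.0 − 1 = 0.4980.

49.8%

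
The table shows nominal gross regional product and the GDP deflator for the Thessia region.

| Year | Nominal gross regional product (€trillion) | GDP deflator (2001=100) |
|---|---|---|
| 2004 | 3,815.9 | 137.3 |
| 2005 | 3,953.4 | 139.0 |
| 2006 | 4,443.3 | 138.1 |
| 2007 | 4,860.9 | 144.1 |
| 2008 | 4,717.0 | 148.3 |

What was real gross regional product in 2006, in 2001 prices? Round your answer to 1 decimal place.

€3,217.5 trillion

Real gross regional product 2006 = 4443.3 / 1.381 = 3217.45.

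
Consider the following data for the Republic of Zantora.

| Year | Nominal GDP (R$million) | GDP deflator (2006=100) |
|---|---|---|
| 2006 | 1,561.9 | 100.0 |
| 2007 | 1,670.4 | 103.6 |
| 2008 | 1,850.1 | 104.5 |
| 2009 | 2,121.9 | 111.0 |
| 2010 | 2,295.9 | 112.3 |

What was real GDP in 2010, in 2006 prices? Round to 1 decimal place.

Real GDP 2010 = 2295.9 / 1.123 = 2044.43.

R$2,044.4 million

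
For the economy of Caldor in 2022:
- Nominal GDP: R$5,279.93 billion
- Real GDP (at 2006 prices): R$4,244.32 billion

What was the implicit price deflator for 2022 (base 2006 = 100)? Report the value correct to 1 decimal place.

implicit price deflator = (Nominal / Real) × 100 = 5279.93 / 4244.32 × 100 = 124.40.

124.4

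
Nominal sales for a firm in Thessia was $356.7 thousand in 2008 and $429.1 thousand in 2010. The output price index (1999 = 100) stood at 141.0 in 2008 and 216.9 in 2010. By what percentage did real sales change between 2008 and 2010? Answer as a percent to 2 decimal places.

-21.80%

Deflate each year: 2008 → 356.7/1.410 = 252.98; 2010 → 429.1/2.169 = 197.83.
So real sales changed by 197.83/252.98 − 1 = -0.2180, i.e. -21.80%.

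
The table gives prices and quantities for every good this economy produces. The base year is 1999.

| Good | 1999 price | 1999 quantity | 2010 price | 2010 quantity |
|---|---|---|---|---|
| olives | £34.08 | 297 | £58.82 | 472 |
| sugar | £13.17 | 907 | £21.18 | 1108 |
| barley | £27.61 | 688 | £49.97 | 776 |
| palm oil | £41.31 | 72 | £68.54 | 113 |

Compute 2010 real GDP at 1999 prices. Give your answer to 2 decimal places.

Real GDP 2010 = Σ (p_1999 × q_2010) = 34.08·472 + 13.17·1108 + 27.61·776 + 41.31·113 = 56771.51.

£56771.51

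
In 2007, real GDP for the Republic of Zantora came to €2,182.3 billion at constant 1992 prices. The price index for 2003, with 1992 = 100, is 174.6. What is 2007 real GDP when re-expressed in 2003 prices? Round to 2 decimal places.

Real GDP in 2003 prices = Real GDP in 1992 prices × (P_2003/P_1992) = 2182.3 × 1.746 = 3810.30.

€3,810.30 billion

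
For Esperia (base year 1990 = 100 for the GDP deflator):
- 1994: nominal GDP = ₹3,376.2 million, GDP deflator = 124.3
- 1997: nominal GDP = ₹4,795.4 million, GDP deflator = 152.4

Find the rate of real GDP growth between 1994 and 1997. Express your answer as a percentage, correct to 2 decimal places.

15.85%

Deflate each year: 1994 → 3376.2/1.243 = 2716.17; 1997 → 4795.4/1.524 = 3146.59.
So real GDP changed by 3146.59/2716.17 − 1 = 0.1585, i.e. 15.85%.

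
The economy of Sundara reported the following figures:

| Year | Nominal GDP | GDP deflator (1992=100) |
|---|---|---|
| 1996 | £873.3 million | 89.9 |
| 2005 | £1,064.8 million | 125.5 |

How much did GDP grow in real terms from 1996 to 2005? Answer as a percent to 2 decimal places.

Real GDP 1996 = 873.3 / 0.899 = 971.41.
Real GDP 2005 = 1064.8 / 1.255 = 848.45.
Real growth = 848.45 / 971.41 − 1 = -0.1266.

-12.66%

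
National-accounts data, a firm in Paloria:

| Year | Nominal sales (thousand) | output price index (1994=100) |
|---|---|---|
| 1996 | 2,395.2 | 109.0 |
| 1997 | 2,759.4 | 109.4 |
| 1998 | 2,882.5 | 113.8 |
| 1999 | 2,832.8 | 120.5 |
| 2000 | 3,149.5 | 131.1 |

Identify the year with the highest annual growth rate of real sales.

1997

1997: real = 2759.4/1.094 = 2522.30; growth vs 1996 (2197.43) = 14.78%.
1998: real = 2882.5/1.138 = 2532.95; growth vs 1997 (2522.30) = 0.42%.
1999: real = 2832.8/1.205 = 2350.87; growth vs 1998 (2532.95) = -7.19%.
2000: real = 3149.5/1.311 = 2402.36; growth vs 1999 (2350.87) = 2.19%.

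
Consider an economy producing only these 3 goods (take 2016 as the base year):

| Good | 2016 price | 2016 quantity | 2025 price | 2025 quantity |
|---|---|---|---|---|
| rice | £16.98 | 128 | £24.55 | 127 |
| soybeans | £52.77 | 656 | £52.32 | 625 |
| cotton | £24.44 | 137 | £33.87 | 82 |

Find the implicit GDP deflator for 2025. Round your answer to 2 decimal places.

103.91

Nominal GDP 2025 = 24.55·127 + 52.32·625 + 33.87·82 = 38595.19.
Real GDP 2025 (at 2016 prices) = 16.98·127 + 52.77·625 + 24.44·82 = 37141.79.
Deflator = Nominal/Real × 100 = 38595.19/37141.79 × 100 = 103.913.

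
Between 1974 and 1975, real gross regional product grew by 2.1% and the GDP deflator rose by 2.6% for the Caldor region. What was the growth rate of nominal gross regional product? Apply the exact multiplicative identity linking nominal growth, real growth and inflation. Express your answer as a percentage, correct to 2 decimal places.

(1 + g_nom) = (1 + g_real)(1 + π) = 1.0210 × 1.0260 = 1.04755.

4.75%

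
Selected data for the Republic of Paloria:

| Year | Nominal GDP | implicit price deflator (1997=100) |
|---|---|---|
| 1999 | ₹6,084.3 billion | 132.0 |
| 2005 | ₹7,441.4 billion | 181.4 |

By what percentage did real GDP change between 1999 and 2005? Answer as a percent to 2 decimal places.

Deflate each year: 1999 → 6084.3/1.320 = 4609.32; 2005 → 7441.4/1.814 = 4102.21.
So real GDP changed by 4102.21/4609.32 − 1 = -0.1100, i.e. -11.00%.

-11.00%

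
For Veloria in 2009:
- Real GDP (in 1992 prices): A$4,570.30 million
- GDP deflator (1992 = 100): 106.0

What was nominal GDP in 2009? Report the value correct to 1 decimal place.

A$4,844.5 million

Nominal GDP = Real × (GDP deflator/100) = 4570.30 × 1.060 = 4844.52.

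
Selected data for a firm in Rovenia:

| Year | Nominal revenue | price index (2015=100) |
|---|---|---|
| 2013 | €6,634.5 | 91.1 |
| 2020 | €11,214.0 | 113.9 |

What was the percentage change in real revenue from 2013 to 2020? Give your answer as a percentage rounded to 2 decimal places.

35.19%

Real revenue 2013 = 6634.5 / 0.911 = 7282.66.
Real revenue 2020 = 11214.0 / 1.139 = 9845.48.
Real growth = 9845.48 / 7282.66 − 1 = 0.3519.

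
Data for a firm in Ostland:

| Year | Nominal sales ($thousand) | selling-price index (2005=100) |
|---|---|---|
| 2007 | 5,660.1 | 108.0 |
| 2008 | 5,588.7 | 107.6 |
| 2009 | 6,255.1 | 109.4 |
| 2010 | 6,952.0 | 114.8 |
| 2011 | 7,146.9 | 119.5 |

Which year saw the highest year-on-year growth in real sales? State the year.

2008: real = 5588.7/1.076 = 5193.96; growth vs 2007 (5240.83) = -0.89%.
2009: real = 6255.1/1.094 = 5717.64; growth vs 2008 (5193.96) = 10.08%.
2010: real = 6952.0/1.148 = 6055.75; growth vs 2009 (5717.64) = 5.91%.
2011: real = 7146.9/1.195 = 5980.67; growth vs 2010 (6055.75) = -1.24%.

2009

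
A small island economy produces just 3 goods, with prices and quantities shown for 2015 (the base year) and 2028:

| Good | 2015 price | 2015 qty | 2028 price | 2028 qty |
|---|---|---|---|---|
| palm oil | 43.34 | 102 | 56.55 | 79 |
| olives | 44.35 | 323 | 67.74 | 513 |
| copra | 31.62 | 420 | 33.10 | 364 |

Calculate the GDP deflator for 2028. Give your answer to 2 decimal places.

Nominal GDP 2028 = 56.55·79 + 67.74·513 + 33.10·364 = 51266.47.
Real GDP 2028 (at 2015 prices) = 43.34·79 + 44.35·513 + 31.62·364 = 37685.09.
Deflator = Nominal/Real × 100 = 51266.47/37685.09 × 100 = 136.039.

136.04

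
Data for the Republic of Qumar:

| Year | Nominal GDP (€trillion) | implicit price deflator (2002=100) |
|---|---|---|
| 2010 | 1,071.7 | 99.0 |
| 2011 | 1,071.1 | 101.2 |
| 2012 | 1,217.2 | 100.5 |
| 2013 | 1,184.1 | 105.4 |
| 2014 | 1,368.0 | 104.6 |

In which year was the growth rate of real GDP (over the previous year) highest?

2011: real = 1071.1/1.012 = 1058.40; growth vs 2010 (1082.53) = -2.23%.
2012: real = 1217.2/1.005 = 1211.14; growth vs 2011 (1058.40) = 14.43%.
2013: real = 1184.1/1.054 = 1123.43; growth vs 2012 (1211.14) = -7.24%.
2014: real = 1368.0/1.046 = 1307.84; growth vs 2013 (1123.43) = 16.41%.

2014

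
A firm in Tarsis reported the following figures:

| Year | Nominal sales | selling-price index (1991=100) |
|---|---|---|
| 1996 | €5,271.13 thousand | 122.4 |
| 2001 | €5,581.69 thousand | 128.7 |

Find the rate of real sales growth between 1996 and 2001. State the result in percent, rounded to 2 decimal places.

0.71%

Real sales 1996 = 5271.13 / 1.224 = 4306.48.
Real sales 2001 = 5581.69 / 1.287 = 4336.98.
Real growth = 4336.98 / 4306.48 − 1 = 0.0071.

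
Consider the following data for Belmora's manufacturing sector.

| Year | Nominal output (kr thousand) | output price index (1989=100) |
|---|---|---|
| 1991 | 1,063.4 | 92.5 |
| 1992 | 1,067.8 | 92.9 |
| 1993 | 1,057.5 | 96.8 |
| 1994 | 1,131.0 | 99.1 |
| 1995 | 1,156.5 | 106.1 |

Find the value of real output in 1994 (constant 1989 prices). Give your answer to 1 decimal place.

Real output 1994 = 1131.0 / 0.991 = 1141.27.

kr 1,141.3 thousand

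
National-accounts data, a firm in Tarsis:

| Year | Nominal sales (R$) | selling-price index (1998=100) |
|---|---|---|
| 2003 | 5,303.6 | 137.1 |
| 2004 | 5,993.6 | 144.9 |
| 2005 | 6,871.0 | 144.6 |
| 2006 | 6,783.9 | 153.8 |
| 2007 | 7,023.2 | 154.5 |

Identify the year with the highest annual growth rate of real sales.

2005

2004: real = 5993.6/1.449 = 4136.37; growth vs 2003 (3868.42) = 6.93%.
2005: real = 6871.0/1.446 = 4751.73; growth vs 2004 (4136.37) = 14.88%.
2006: real = 6783.9/1.538 = 4410.86; growth vs 2005 (4751.73) = -7.17%.
2007: real = 7023.2/1.545 = 4545.76; growth vs 2006 (4410.86) = 3.06%.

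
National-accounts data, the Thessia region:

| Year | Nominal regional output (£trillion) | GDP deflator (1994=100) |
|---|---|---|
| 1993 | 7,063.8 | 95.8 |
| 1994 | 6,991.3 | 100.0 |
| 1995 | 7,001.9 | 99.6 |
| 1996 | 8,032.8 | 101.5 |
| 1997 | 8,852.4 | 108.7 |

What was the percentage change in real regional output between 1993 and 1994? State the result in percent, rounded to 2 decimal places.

Real regional output 1993 = 7063.8/0.958 = 7373.49.
Real regional output 1994 = 6991.3/1.000 = 6991.30.
Change = 6991.30/7373.49 − 1 = -0.0518.

-5.18%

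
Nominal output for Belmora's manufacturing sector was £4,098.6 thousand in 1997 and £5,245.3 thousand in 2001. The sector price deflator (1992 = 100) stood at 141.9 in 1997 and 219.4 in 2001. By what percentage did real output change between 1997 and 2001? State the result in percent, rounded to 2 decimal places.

-17.23%

Real output 1997 = 4098.6 / 1.419 = 2888.37.
Real output 2001 = 5245.3 / 2.194 = 2390.75.
Real growth = 2390.75 / 2888.37 − 1 = -0.1723.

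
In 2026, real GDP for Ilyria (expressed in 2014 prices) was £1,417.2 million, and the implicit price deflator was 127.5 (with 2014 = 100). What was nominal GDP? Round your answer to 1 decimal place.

£1,806.9 million

Nominal GDP = Real × (implicit price deflator/100) = 1417.2 × 1.275 = 1806.93.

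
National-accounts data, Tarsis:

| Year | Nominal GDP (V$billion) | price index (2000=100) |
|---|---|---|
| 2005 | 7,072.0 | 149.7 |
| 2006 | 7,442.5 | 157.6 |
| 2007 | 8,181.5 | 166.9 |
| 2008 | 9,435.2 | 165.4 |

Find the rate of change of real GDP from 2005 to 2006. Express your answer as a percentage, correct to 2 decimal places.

-0.04%

Real GDP 2005 = 7072.0/1.497 = 4724.11.
Real GDP 2006 = 7442.5/1.576 = 4722.40.
Change = 4722.40/4724.11 − 1 = -0.0004.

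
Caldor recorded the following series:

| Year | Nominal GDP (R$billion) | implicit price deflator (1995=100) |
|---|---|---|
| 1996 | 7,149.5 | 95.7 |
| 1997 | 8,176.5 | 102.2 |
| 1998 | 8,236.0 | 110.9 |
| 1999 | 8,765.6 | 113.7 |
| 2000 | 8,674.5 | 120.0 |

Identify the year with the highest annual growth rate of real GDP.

1997: real = 8176.5/1.022 = 8000.49; growth vs 1996 (7470.74) = 7.09%.
1998: real = 8236.0/1.109 = 7426.51; growth vs 1997 (8000.49) = -7.17%.
1999: real = 8765.6/1.137 = 7709.41; growth vs 1998 (7426.51) = 3.81%.
2000: real = 8674.5/1.200 = 7228.75; growth vs 1999 (7709.41) = -6.23%.

1997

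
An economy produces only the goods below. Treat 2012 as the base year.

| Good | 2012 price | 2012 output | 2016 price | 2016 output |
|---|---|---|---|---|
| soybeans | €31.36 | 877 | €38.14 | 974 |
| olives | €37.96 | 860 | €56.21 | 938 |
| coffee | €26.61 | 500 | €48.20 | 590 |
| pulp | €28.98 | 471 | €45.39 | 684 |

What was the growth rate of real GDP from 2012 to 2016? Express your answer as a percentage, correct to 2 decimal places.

Real GDP 2012 = Nominal GDP 2012 = 31.36·877 + 37.96·860 + 26.61·500 + 28.98·471 = 87102.90.
Real GDP 2016 (at 2012 prices) = 31.36·974 + 37.96·938 + 26.61·590 + 28.98·684 = 101673.34.
Real growth = 101673.34/87102.90 − 1 = 0.1673.

16.73%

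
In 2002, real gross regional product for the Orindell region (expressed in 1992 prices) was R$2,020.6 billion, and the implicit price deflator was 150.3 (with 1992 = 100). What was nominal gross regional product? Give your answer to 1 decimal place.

Nominal gross regional product = Real × (implicit price deflator/100) = 2020.6 × 1.503 = 3036.96.

R$3,037.0 billion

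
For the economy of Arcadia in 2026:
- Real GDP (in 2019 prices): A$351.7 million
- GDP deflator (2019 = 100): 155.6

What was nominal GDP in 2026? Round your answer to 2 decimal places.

A$547.25 million

Nominal GDP = Real × (GDP deflator/100) = 351.7 × 1.556 = 547.25.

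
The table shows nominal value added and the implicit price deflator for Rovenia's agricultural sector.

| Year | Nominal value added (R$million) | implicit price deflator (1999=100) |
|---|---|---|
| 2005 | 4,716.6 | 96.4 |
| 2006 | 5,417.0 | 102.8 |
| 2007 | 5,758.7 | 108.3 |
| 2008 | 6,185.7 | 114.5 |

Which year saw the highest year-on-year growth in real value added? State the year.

2006

2006: real = 5417.0/1.028 = 5269.46; growth vs 2005 (4892.74) = 7.70%.
2007: real = 5758.7/1.083 = 5317.36; growth vs 2006 (5269.46) = 0.91%.
2008: real = 6185.7/1.145 = 5402.36; growth vs 2007 (5317.36) = 1.60%.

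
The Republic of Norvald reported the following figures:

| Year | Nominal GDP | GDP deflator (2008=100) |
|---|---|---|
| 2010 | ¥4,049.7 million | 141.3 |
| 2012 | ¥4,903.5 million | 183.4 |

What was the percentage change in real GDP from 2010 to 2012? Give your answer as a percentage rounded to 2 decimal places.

Deflate each year: 2010 → 4049.7/1.413 = 2866.03; 2012 → 4903.5/1.834 = 2673.66.
So real GDP changed by 2673.66/2866.03 − 1 = -0.0671, i.e. -6.71%.

-6.71%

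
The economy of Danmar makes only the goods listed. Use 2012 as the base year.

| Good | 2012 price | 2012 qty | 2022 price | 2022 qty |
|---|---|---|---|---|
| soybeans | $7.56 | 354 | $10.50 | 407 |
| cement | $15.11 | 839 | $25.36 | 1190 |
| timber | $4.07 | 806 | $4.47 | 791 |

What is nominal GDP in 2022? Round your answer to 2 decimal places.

$37987.67

Nominal GDP 2022 = Σ (p_2022 × q_2022) = 10.50·407 + 25.36·1190 + 4.47·791 = 37987.67.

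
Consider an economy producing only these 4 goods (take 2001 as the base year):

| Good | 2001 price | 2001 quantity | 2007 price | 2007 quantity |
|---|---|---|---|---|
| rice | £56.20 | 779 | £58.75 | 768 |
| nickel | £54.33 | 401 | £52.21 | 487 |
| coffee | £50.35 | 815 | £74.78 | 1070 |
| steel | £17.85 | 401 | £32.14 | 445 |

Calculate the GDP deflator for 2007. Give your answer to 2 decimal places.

125.43

Nominal GDP 2007 = 58.75·768 + 52.21·487 + 74.78·1070 + 32.14·445 = 164863.17.
Real GDP 2007 (at 2001 prices) = 56.20·768 + 54.33·487 + 50.35·1070 + 17.85·445 = 131438.06.
Deflator = Nominal/Real × 100 = 164863.17/131438.06 × 100 = 125.430.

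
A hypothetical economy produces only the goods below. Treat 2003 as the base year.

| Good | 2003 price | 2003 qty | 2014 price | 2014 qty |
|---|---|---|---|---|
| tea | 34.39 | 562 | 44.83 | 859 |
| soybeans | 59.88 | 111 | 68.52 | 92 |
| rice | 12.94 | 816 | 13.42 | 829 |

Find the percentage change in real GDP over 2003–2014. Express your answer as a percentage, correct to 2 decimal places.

25.30%

Real GDP 2003 = Nominal GDP 2003 = 34.39·562 + 59.88·111 + 12.94·816 = 36532.90.
Real GDP 2014 (at 2003 prices) = 34.39·859 + 59.88·92 + 12.94·829 = 45777.23.
Real growth = 45777.23/36532.90 − 1 = 0.2530.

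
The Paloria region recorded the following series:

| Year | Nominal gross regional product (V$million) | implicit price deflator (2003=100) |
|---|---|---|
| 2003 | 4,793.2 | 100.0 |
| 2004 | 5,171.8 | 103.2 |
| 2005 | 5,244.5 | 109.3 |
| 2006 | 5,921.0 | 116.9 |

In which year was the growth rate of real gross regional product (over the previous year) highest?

2006

2004: real = 5171.8/1.032 = 5011.43; growth vs 2003 (4793.20) = 4.55%.
2005: real = 5244.5/1.093 = 4798.26; growth vs 2004 (5011.43) = -4.25%.
2006: real = 5921.0/1.169 = 5065.01; growth vs 2005 (4798.26) = 5.56%.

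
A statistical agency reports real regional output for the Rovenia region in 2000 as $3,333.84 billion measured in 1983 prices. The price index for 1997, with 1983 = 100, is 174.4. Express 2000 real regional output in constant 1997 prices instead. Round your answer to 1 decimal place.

Real regional output in 1997 prices = Real regional output in 1983 prices × (P_1997/P_1983) = 3333.84 × 1.744 = 5814.22.

$5,814.2 billion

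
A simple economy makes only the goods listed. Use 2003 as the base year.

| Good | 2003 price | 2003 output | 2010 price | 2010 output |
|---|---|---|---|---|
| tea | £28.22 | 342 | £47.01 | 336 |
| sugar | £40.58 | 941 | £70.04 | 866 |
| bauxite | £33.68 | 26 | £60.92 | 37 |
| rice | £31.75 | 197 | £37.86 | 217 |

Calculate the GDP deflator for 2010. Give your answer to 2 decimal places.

Nominal GDP 2010 = 47.01·336 + 70.04·866 + 60.92·37 + 37.86·217 = 86919.66.
Real GDP 2010 (at 2003 prices) = 28.22·336 + 40.58·866 + 33.68·37 + 31.75·217 = 52760.11.
Deflator = Nominal/Real × 100 = 86919.66/52760.11 × 100 = 164.745.

164.75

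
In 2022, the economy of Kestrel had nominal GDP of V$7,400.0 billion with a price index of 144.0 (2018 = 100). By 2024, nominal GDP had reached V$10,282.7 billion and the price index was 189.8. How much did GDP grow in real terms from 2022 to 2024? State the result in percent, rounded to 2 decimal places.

Real GDP 2022 = 7400.0 / 1.440 = 5138.89.
Real GDP 2024 = 10282.7 / 1.898 = 5417.65.
Real growth = 5417.65 / 5138.89 − 1 = 0.0542.

5.42%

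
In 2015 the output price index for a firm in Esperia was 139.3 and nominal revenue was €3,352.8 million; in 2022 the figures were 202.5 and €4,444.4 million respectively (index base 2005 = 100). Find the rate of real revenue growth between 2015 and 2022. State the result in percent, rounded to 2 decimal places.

-8.81%

Real revenue 2015 = 3352.8 / 1.393 = 2406.89.
Real revenue 2022 = 4444.4 / 2.025 = 2194.77.
Real growth = 2194.77 / 2406.89 − 1 = -0.0881.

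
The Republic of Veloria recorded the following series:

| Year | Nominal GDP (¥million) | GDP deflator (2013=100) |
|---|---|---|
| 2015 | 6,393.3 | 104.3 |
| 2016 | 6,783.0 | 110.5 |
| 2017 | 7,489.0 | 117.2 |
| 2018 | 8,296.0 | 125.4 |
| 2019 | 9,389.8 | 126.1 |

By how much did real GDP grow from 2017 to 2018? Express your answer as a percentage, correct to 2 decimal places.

3.53%

Real GDP 2017 = 7489.0/1.172 = 6389.93.
Real GDP 2018 = 8296.0/1.254 = 6615.63.
Change = 6615.63/6389.93 − 1 = 0.0353.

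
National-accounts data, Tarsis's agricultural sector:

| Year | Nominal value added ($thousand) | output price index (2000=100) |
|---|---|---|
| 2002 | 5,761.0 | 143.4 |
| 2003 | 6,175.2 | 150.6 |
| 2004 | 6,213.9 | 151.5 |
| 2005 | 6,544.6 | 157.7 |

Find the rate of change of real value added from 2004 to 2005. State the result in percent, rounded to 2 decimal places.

Real value added 2004 = 6213.9/1.515 = 4101.58.
Real value added 2005 = 6544.6/1.577 = 4150.03.
Change = 4150.03/4101.58 − 1 = 0.0118.

1.18%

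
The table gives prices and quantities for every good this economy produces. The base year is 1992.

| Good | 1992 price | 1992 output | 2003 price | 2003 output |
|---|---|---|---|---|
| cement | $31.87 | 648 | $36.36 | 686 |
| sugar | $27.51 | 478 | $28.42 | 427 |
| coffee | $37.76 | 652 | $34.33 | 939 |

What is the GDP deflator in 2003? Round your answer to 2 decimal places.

Nominal GDP 2003 = 36.36·686 + 28.42·427 + 34.33·939 = 69314.17.
Real GDP 2003 (at 1992 prices) = 31.87·686 + 27.51·427 + 37.76·939 = 69066.23.
Deflator = Nominal/Real × 100 = 69314.17/69066.23 × 100 = 100.359.

100.36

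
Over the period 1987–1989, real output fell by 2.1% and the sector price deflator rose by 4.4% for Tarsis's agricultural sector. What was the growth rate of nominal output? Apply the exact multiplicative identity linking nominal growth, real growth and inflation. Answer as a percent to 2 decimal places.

(1 + g_nom) = (1 + g_real)(1 + π) = 0.9790 × 1.0440 = 1.02208.

2.21%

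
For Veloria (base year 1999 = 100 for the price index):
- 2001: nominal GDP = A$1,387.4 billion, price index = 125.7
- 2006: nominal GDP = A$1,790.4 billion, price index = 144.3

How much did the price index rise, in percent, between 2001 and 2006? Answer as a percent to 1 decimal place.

14.8%

Price-level change = 144.3 / 125.7 − 1 = 0.1480.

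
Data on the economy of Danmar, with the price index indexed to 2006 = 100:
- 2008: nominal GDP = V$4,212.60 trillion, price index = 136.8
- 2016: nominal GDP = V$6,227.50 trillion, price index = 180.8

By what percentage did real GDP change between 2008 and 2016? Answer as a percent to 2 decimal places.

11.85%

Deflate each year: 2008 → 4212.60/1.368 = 3079.39; 2016 → 6227.50/1.808 = 3444.41.
So real GDP changed by 3444.41/3079.39 − 1 = 0.1185, i.e. 11.85%.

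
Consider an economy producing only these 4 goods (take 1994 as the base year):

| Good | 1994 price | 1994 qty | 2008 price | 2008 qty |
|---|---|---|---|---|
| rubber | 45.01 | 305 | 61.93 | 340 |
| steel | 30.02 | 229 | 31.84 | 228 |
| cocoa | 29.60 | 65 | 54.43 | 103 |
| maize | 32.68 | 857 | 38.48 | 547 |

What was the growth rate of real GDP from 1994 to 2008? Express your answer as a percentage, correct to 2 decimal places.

Real GDP 1994 = Nominal GDP 1994 = 45.01·305 + 30.02·229 + 29.60·65 + 32.68·857 = 50533.39.
Real GDP 2008 (at 1994 prices) = 45.01·340 + 30.02·228 + 29.60·103 + 32.68·547 = 43072.72.
Real growth = 43072.72/50533.39 − 1 = -0.1476.

-14.76%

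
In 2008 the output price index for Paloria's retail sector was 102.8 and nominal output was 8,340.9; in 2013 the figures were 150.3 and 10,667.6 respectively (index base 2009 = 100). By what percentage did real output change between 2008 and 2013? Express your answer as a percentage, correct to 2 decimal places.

-12.52%

Real output 2008 = 8340.9 / 1.028 = 8113.72.
Real output 2013 = 10667.6 / 1.503 = 7097.54.
Real growth = 7097.54 / 8113.72 − 1 = -0.1252.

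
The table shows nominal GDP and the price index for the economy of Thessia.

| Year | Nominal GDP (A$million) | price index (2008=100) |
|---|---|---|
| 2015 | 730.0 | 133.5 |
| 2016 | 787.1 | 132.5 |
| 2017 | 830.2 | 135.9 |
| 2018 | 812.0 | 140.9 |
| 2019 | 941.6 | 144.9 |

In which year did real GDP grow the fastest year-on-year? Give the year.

2019

2016: real = 787.1/1.325 = 594.04; growth vs 2015 (546.82) = 8.64%.
2017: real = 830.2/1.359 = 610.89; growth vs 2016 (594.04) = 2.84%.
2018: real = 812.0/1.409 = 576.30; growth vs 2017 (610.89) = -5.66%.
2019: real = 941.6/1.449 = 649.83; growth vs 2018 (576.30) = 12.76%.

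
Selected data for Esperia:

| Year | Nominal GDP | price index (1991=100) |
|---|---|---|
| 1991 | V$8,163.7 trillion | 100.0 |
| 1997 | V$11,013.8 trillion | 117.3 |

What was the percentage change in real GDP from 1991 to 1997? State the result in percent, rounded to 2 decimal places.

Deflate each year: 1991 → 8163.7/1.000 = 8163.70; 1997 → 11013.8/1.173 = 9389.43.
So real GDP changed by 9389.43/8163.70 − 1 = 0.1501, i.e. 15.01%.

15.01%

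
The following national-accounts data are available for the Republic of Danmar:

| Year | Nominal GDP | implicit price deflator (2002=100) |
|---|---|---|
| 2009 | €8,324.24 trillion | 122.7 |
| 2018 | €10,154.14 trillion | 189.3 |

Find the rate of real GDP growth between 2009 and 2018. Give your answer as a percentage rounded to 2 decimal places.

Real GDP 2009 = 8324.24 / 1.227 = 6784.22.
Real GDP 2018 = 10154.14 / 1.893 = 5364.05.
Real growth = 5364.05 / 6784.22 − 1 = -0.2093.

-20.93%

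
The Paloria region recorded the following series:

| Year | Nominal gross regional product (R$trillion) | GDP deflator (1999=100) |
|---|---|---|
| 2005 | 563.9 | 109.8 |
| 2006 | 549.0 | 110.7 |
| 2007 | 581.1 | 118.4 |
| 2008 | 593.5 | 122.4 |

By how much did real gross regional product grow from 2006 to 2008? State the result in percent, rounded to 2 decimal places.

Real gross regional product 2006 = 549.0/1.107 = 495.93.
Real gross regional product 2008 = 593.5/1.224 = 484.89.
Change = 484.89/495.93 − 1 = -0.0223.

-2.23%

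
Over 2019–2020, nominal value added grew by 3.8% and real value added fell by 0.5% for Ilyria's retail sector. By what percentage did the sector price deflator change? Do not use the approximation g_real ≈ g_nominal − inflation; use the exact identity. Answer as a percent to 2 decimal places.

4.32%

(1 + g_nom) = (1 + g_real)(1 + π), so π = 1.0380 / 0.9950 − 1 = 0.04322.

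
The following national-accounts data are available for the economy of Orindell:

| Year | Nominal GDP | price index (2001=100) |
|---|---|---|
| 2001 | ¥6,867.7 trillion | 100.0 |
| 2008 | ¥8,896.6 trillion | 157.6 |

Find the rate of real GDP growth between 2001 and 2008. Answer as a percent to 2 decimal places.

Real GDP 2001 = 6867.7 / 1.000 = 6867.70.
Real GDP 2008 = 8896.6 / 1.576 = 5645.05.
Real growth = 5645.05 / 6867.70 − 1 = -0.1780.

-17.80%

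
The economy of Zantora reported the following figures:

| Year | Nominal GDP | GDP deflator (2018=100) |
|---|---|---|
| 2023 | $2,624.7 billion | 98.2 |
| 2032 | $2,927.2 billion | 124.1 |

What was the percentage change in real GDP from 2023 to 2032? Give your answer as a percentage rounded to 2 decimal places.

-11.75%

Real GDP 2023 = 2624.7 / 0.982 = 2672.81.
Real GDP 2032 = 2927.2 / 1.241 = 2358.74.
Real growth = 2358.74 / 2672.81 − 1 = -0.1175.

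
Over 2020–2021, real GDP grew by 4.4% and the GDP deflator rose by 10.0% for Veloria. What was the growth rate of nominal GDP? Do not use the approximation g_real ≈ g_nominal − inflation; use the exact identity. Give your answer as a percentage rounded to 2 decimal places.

(1 + g_nom) = (1 + g_real)(1 + π) = 1.0440 × 1.1000 = 1.14840.

14.84%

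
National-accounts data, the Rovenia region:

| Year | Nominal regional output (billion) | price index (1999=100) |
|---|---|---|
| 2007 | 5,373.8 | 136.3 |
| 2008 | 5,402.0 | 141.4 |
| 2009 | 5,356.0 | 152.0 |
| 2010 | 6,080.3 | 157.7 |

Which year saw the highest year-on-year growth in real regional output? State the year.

2008: real = 5402.0/1.414 = 3820.37; growth vs 2007 (3942.63) = -3.10%.
2009: real = 5356.0/1.520 = 3523.68; growth vs 2008 (3820.37) = -7.77%.
2010: real = 6080.3/1.577 = 3855.61; growth vs 2009 (3523.68) = 9.42%.

2010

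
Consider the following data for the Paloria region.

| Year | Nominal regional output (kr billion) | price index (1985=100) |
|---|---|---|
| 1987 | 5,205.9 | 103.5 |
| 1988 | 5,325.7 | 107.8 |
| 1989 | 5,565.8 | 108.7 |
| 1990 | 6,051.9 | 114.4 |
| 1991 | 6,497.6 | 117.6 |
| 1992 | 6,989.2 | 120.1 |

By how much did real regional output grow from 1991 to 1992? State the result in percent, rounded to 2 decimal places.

Real regional output 1991 = 6497.6/1.176 = 5525.17.
Real regional output 1992 = 6989.2/1.201 = 5819.48.
Change = 5819.48/5525.17 − 1 = 0.0533.

5.33%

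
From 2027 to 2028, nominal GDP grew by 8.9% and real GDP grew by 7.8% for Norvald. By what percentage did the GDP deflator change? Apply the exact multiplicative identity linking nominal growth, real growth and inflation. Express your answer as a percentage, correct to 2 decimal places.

1.02%

(1 + g_nom) = (1 + g_real)(1 + π), so π = 1.0890 / 1.0780 − 1 = 0.01020.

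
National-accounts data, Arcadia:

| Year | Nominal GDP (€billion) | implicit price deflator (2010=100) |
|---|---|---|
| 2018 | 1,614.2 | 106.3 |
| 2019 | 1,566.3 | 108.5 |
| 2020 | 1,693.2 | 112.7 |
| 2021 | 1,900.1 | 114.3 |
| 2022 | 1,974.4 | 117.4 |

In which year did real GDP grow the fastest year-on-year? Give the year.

2021

2019: real = 1566.3/1.085 = 1443.59; growth vs 2018 (1518.53) = -4.94%.
2020: real = 1693.2/1.127 = 1502.40; growth vs 2019 (1443.59) = 4.07%.
2021: real = 1900.1/1.143 = 1662.38; growth vs 2020 (1502.40) = 10.65%.
2022: real = 1974.4/1.174 = 1681.77; growth vs 2021 (1662.38) = 1.17%.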